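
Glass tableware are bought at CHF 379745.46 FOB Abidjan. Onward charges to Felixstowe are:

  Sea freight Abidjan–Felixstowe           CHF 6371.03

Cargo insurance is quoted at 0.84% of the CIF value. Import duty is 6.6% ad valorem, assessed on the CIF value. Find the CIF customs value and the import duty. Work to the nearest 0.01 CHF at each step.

Let C be the CIF value. C = FOB price + freight + 0.84% × C
C − 0.84% × C = 379745.46 + 6371.03
0.9916 × C = 386116.49
C = 386116.49 / 0.9916 = 389387.34
Insurance premium = 0.84% × 389387.34 = 3270.85
Import duty = 389387.34 × 6.6% = 25699.56

CIF value: CHF 389387.34; import duty: CHF 25699.56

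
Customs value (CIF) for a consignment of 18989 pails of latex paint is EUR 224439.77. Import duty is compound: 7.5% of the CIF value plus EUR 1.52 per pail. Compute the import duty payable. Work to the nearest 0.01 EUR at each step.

Ad valorem component: 224439.77 × 7.5% = 16832.98
Specific component: 18989 × 1.52 = 28863.28
Import duty = 16832.98 + 28863.28 = 45696.26

Import duty: EUR 45696.26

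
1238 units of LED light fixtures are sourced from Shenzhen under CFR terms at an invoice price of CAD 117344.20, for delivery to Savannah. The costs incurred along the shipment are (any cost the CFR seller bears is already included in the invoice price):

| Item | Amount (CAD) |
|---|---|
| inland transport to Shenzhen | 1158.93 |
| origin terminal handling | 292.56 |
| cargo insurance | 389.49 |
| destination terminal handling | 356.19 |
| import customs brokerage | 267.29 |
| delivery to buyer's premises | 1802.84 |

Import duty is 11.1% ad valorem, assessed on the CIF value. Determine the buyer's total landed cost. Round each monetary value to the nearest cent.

CFR: the seller pays costs through ocean freight to the destination port, but not insurance.
Already in the invoice (seller's account under CFR): inland to port, origin terminal — exclude.
CIF value = CFR price + insurance = 117344.20 + 389.49 = 117733.69
Import duty = 117733.69 × 11.1% = 13068.44
Buyer bears: insurance 389.49 + destination terminal 356.19 + brokerage 267.29 + delivery 1802.84 + duty 13068.44 = 15884.25
Landed cost = invoice 117344.20 + 15884.25 = 133228.45

Total landed cost: CAD 133228.45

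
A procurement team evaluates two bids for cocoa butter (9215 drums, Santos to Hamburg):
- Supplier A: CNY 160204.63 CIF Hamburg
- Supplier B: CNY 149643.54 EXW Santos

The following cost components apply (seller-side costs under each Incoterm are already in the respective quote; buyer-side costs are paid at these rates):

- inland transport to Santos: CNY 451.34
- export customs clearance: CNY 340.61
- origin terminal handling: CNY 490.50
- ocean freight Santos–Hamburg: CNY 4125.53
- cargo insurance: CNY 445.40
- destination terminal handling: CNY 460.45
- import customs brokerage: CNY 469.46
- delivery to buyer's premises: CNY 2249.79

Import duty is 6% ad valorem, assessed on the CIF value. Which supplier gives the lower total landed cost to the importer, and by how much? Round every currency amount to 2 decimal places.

Supplier B is cheaper by CNY 4990.17

Supplier A (CIF):
The CIF price already equals the CIF value: 160204.63
Import duty = 160204.63 × 6% = 9612.28
Buyer bears (A): 460.45 + 469.46 + 2249.79 = 3179.70
Landed cost (A) = invoice 160204.63 + 3179.70 + duty 9612.28 = 172996.61
Supplier B (EXW):
CIF value = EXW price + inland to port + export clearance + origin terminal + freight + insurance = 149643.54 + 451.34 + 340.61 + 490.50 + 4125.53 + 445.40 = 155496.92
Import duty = 155496.92 × 6% = 9329.82
Buyer bears (B): 451.34 + 340.61 + 490.50 + 4125.53 + 445.40 + 460.45 + 469.46 + 2249.79 = 9033.08
Landed cost (B) = invoice 149643.54 + 9033.08 + duty 9329.82 = 168006.44
Difference = |172996.61 − 168006.44| = 4990.17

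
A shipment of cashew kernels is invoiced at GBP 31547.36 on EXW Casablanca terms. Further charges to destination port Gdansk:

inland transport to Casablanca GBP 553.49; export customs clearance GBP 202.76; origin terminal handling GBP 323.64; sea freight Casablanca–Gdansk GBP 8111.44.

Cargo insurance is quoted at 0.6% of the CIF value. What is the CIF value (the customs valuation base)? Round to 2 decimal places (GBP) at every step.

Let C be the CIF value. C = EXW price + pre-shipment costs + freight + 0.6% × C
C − 0.6% × C = 31547.36 + 553.49 + 202.76 + 323.64 + 8111.44
0.994 × C = 40738.69
C = 40738.69 / 0.994 = 40984.60
Insurance premium = 0.6% × 40984.60 = 245.91

CIF value: GBP 40984.60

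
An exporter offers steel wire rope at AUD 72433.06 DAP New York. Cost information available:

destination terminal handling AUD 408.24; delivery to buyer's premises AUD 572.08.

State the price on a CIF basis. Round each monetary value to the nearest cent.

CIF price: AUD 71452.74

From DAP to CIF, the seller no longer bears: destination terminal, delivery.
CIF price = 72433.06 − 408.24 − 572.08 = 71452.74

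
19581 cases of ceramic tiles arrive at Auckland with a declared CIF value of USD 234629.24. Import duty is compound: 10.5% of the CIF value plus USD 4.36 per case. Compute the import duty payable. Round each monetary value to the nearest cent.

Import duty: USD 110009.23

Ad valorem component: 234629.24 × 10.5% = 24636.07
Specific component: 19581 × 4.36 = 85373.16
Import duty = 24636.07 + 85373.16 = 110009.23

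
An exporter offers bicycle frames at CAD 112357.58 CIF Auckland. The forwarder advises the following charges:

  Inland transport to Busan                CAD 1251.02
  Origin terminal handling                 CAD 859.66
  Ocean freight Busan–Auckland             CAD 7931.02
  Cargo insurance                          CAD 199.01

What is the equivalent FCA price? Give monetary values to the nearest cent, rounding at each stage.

FCA price: CAD 103367.89

Not relevant to the conversion: inland to port — on the seller under both CIF and FCA; already in the CIF price and stays in the FCA price.
From CIF to FCA, the seller no longer bears: origin terminal, freight, insurance.
FCA price = 112357.58 − 859.66 − 7931.02 − 199.01 = 103367.89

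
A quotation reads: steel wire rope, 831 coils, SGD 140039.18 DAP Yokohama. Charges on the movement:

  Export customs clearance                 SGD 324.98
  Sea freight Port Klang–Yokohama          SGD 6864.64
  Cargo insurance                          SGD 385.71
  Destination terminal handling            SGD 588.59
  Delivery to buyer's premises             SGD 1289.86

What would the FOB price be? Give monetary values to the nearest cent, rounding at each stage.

Not relevant to the conversion: export clearance — on the seller under both DAP and FOB; already in the DAP price and stays in the FOB price.
From DAP to FOB, the seller no longer bears: freight, insurance, destination terminal, delivery.
FOB price = 140039.18 − 6864.64 − 385.71 − 588.59 − 1289.86 = 130910.38

FOB price: SGD 130910.38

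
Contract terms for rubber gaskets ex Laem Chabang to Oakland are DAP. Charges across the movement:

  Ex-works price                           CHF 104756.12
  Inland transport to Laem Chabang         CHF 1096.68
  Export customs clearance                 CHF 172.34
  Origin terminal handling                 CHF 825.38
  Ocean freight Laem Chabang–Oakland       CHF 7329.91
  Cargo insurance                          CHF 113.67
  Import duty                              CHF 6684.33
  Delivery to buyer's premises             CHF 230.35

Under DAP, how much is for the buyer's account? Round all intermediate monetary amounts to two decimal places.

Buyer's account: CHF 6684.33

DAP: the seller bears all costs to the named destination except import duty and clearance.
Seller's account: goods 104756.12 + inland to port 1096.68 + export clearance 172.34 + origin terminal 825.38 + freight 7329.91 + insurance 113.67 + delivery 230.35 = 114524.45
Buyer's account: duty 6684.33 = 6684.33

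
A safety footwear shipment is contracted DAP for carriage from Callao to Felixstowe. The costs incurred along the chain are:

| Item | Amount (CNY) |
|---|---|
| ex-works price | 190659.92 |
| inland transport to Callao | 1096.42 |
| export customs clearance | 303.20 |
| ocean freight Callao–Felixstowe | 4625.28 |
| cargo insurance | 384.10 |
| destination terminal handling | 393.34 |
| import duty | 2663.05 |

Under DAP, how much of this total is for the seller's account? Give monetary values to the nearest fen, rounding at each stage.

Seller's account: CNY 197462.26

DAP: the seller bears all costs to the named destination except import duty and clearance.
Seller's account: goods 190659.92 + inland to port 1096.42 + export clearance 303.20 + freight 4625.28 + insurance 384.10 + destination terminal 393.34 = 197462.26
Buyer's account: duty 2663.05 = 2663.05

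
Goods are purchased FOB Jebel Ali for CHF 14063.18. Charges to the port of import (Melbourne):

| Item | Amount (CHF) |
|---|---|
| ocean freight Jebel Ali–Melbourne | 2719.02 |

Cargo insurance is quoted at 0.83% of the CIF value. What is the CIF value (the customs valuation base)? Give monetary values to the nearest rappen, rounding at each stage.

CIF value: CHF 16922.66

Let C be the CIF value. C = FOB price + freight + 0.83% × C
C − 0.83% × C = 14063.18 + 2719.02
0.9917 × C = 16782.20
C = 16782.20 / 0.9917 = 16922.66
Insurance premium = 0.83% × 16922.66 = 140.46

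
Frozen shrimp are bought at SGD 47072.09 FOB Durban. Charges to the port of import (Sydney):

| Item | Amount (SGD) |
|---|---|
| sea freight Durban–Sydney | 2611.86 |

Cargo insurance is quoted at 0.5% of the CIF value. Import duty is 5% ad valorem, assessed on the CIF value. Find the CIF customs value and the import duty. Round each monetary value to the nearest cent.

CIF value: SGD 49933.62; import duty: SGD 2496.68

Let C be the CIF value. C = FOB price + freight + 0.5% × C
C − 0.5% × C = 47072.09 + 2611.86
0.995 × C = 49683.95
C = 49683.95 / 0.995 = 49933.62
Insurance premium = 0.5% × 49933.62 = 249.67
Import duty = 49933.62 × 5% = 2496.68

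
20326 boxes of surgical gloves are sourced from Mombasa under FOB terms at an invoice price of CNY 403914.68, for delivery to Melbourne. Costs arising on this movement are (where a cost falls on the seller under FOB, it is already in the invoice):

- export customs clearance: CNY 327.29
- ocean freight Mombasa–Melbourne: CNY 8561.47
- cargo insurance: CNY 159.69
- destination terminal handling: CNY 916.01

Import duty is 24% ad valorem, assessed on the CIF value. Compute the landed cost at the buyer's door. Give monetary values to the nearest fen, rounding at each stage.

Total landed cost: CNY 512584.45

FOB: the seller bears costs until goods are on board at the origin port; the buyer bears freight, insurance and all costs thereafter.
Already in the invoice (seller's account under FOB): export clearance — exclude.
CIF value = FOB price + freight + insurance = 403914.68 + 8561.47 + 159.69 = 412635.84
Import duty = 412635.84 × 24% = 99032.60
Buyer bears: freight 8561.47 + insurance 159.69 + destination terminal 916.01 + duty 99032.60 = 108669.77
Landed cost = invoice 403914.68 + 108669.77 = 512584.45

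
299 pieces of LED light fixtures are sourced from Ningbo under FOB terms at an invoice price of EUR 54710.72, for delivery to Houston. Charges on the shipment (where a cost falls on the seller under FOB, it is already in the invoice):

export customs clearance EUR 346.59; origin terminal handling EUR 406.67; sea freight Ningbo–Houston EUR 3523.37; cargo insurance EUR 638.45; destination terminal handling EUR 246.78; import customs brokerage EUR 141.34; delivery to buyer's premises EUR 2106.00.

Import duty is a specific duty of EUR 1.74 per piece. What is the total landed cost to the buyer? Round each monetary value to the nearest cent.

FOB: the seller bears costs until goods are on board at the origin port; the buyer bears freight, insurance and all costs thereafter.
Already in the invoice (seller's account under FOB): export clearance, origin terminal — exclude.
CIF value = FOB price + freight + insurance = 54710.72 + 3523.37 + 638.45 = 58872.54
Import duty = 299 × 1.74 = 520.26
Buyer bears: freight 3523.37 + insurance 638.45 + destination terminal 246.78 + brokerage 141.34 + delivery 2106.00 + duty 520.26 = 7176.20
Landed cost = invoice 54710.72 + 7176.20 = 61886.92

Total landed cost: EUR 61886.92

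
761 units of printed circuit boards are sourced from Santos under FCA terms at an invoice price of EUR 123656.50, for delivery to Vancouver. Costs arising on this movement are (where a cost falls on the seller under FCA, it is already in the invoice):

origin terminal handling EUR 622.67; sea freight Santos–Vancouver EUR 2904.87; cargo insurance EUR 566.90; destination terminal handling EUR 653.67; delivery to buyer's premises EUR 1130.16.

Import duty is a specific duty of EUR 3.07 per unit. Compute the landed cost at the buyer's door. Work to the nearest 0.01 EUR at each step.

Total landed cost: EUR 131871.04

FCA: the seller delivers export-cleared goods to the carrier; the buyer bears costs from that point.
CIF value = FCA price + origin terminal + freight + insurance = 123656.50 + 622.67 + 2904.87 + 566.90 = 127750.94
Import duty = 761 × 3.07 = 2336.27
Buyer bears: origin terminal 622.67 + freight 2904.87 + insurance 566.90 + destination terminal 653.67 + delivery 1130.16 + duty 2336.27 = 8214.54
Landed cost = invoice 123656.50 + 8214.54 = 131871.04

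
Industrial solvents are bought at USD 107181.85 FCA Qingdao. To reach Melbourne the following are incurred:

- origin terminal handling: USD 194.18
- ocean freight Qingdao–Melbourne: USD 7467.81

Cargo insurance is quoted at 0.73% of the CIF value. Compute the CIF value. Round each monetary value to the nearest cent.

Let C be the CIF value. C = FCA price + pre-shipment costs + freight + 0.73% × C
C − 0.73% × C = 107181.85 + 194.18 + 7467.81
0.9927 × C = 114843.84
C = 114843.84 / 0.9927 = 115688.37
Insurance premium = 0.73% × 115688.37 = 844.53

CIF value: USD 115688.37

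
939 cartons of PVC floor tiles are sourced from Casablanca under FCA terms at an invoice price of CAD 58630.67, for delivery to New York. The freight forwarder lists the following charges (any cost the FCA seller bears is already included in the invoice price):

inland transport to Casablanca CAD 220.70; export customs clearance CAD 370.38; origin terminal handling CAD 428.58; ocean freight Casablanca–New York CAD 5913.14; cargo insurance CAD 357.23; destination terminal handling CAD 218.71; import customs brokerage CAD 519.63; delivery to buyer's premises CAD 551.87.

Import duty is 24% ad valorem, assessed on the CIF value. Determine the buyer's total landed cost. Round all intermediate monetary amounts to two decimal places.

Total landed cost: CAD 82298.94

FCA: the seller delivers export-cleared goods to the carrier; the buyer bears costs from that point.
Already in the invoice (seller's account under FCA): inland to port, export clearance — exclude.
CIF value = FCA price + origin terminal + freight + insurance = 58630.67 + 428.58 + 5913.14 + 357.23 = 65329.62
Import duty = 65329.62 × 24% = 15679.11
Buyer bears: origin terminal 428.58 + freight 5913.14 + insurance 357.23 + destination terminal 218.71 + brokerage 519.63 + delivery 551.87 + duty 15679.11 = 23668.27
Landed cost = invoice 58630.67 + 23668.27 = 82298.94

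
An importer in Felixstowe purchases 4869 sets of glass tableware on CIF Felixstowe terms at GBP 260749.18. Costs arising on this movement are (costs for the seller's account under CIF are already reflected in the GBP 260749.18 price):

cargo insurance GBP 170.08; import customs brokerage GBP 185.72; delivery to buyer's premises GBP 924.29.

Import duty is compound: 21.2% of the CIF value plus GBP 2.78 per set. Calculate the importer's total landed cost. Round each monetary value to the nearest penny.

CIF: the seller pays costs through ocean freight and marine insurance to the destination port.
Already in the invoice (seller's account under CIF): insurance — exclude.
The CIF price already equals the CIF value: 260749.18
Ad valorem component: 260749.18 × 21.2% = 55278.83
Specific component: 4869 × 2.78 = 13535.82
Import duty = 55278.83 + 13535.82 = 68814.65
Buyer bears: brokerage 185.72 + delivery 924.29 + duty 68814.65 = 69924.66
Landed cost = invoice 260749.18 + 69924.66 = 330673.84

Total landed cost: GBP 330673.84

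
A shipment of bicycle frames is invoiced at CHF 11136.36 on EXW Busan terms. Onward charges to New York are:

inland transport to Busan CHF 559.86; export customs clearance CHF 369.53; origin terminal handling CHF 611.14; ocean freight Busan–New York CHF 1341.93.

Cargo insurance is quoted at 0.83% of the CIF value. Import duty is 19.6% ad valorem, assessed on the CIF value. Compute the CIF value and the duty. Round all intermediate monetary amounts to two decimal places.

CIF value: CHF 14136.15; import duty: CHF 2770.69

Let C be the CIF value. C = EXW price + pre-shipment costs + freight + 0.83% × C
C − 0.83% × C = 11136.36 + 559.86 + 369.53 + 611.14 + 1341.93
0.9917 × C = 14018.82
C = 14018.82 / 0.9917 = 14136.15
Insurance premium = 0.83% × 14136.15 = 117.33
Import duty = 14136.15 × 19.6% = 2770.69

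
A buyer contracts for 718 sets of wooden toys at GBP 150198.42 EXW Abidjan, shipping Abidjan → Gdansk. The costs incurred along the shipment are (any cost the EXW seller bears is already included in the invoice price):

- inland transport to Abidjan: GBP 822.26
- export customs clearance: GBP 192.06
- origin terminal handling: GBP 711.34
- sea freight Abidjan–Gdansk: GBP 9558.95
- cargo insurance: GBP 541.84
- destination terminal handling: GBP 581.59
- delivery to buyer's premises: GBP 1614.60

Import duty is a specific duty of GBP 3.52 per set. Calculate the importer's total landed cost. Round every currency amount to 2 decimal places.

EXW: the seller makes goods available at their premises; the buyer bears all onward costs.
CIF value = EXW price + inland to port + export clearance + origin terminal + freight + insurance = 150198.42 + 822.26 + 192.06 + 711.34 + 9558.95 + 541.84 = 162024.87
Import duty = 718 × 3.52 = 2527.36
Buyer bears: inland to port 822.26 + export clearance 192.06 + origin terminal 711.34 + freight 9558.95 + insurance 541.84 + destination terminal 581.59 + delivery 1614.60 + duty 2527.36 = 16550.00
Landed cost = invoice 150198.42 + 16550.00 = 166748.42

Total landed cost: GBP 166748.42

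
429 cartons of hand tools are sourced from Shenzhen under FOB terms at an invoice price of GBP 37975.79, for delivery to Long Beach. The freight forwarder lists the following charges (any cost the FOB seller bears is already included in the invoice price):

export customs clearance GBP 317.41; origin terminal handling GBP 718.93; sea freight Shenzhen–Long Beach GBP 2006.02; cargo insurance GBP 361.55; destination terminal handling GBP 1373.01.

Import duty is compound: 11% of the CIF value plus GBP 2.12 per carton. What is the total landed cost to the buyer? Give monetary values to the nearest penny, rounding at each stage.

FOB: the seller bears costs until goods are on board at the origin port; the buyer bears freight, insurance and all costs thereafter.
Already in the invoice (seller's account under FOB): export clearance, origin terminal — exclude.
CIF value = FOB price + freight + insurance = 37975.79 + 2006.02 + 361.55 = 40343.36
Ad valorem component: 40343.36 × 11% = 4437.77
Specific component: 429 × 2.12 = 909.48
Import duty = 4437.77 + 909.48 = 5347.25
Buyer bears: freight 2006.02 + insurance 361.55 + destination terminal 1373.01 + duty 5347.25 = 9087.83
Landed cost = invoice 37975.79 + 9087.83 = 47063.62

Total landed cost: GBP 47063.62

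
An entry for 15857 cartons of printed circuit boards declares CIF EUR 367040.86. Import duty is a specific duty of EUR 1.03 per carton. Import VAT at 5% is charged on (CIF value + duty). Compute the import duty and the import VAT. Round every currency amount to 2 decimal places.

Import duty = 15857 × 1.03 = 16332.71
VAT base = CIF + duty = 367040.86 + 16332.71 = 383373.57
Import VAT = 383373.57 × 5% = 19168.68

Import duty: EUR 16332.71; import VAT: EUR 19168.68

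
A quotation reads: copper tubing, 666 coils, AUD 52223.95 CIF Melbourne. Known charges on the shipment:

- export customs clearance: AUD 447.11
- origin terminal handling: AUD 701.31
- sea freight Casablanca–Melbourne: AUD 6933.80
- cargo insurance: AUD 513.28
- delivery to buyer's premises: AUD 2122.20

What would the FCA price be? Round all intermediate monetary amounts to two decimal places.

Not relevant to the conversion: export clearance — on the seller under both CIF and FCA; already in the CIF price and stays in the FCA price. delivery — on the buyer under both terms; not part of either seller's price.
From CIF to FCA, the seller no longer bears: origin terminal, freight, insurance.
FCA price = 52223.95 − 701.31 − 6933.80 − 513.28 = 44075.56

FCA price: AUD 44075.56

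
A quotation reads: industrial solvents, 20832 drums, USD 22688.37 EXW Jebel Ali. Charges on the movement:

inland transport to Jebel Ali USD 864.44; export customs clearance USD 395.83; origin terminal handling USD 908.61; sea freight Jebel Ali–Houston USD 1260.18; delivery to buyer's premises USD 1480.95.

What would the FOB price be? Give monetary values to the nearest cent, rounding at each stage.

Not relevant to the conversion: delivery, freight — on the buyer under both terms; not part of either seller's price.
From EXW to FOB, the seller additionally bears: inland to port, export clearance, origin terminal.
FOB price = 22688.37 + 864.44 + 395.83 + 908.61 = 24857.25

FOB price: USD 24857.25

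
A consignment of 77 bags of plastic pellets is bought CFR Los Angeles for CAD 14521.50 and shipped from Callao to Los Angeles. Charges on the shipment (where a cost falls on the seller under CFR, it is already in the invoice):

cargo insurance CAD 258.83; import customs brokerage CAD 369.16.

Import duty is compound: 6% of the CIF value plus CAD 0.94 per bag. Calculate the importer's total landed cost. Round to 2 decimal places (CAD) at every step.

Total landed cost: CAD 16108.69

CFR: the seller pays costs through ocean freight to the destination port, but not insurance.
CIF value = CFR price + insurance = 14521.50 + 258.83 = 14780.33
Ad valorem component: 14780.33 × 6% = 886.82
Specific component: 77 × 0.94 = 72.38
Import duty = 886.82 + 72.38 = 959.20
Buyer bears: insurance 258.83 + brokerage 369.16 + duty 959.20 = 1587.19
Landed cost = invoice 14521.50 + 1587.19 = 16108.69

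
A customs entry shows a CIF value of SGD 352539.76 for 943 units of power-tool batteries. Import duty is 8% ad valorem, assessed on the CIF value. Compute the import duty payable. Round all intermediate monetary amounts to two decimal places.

Import duty = 352539.76 × 8% = 28203.18

Import duty: SGD 28203.18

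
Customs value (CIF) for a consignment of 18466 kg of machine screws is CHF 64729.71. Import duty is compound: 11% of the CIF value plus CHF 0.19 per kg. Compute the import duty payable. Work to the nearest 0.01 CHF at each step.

Import duty: CHF 10628.81

Ad valorem component: 64729.71 × 11% = 7120.27
Specific component: 18466 × 0.19 = 3508.54
Import duty = 7120.27 + 3508.54 = 10628.81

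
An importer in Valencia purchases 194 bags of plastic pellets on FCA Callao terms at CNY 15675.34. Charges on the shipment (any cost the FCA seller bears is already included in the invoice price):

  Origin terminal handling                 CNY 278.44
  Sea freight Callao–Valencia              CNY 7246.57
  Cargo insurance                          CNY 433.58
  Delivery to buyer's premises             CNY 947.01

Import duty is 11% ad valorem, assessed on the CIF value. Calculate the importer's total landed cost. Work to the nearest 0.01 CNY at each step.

Total landed cost: CNY 27180.67

FCA: the seller delivers export-cleared goods to the carrier; the buyer bears costs from that point.
CIF value = FCA price + origin terminal + freight + insurance = 15675.34 + 278.44 + 7246.57 + 433.58 = 23633.93
Import duty = 23633.93 × 11% = 2599.73
Buyer bears: origin terminal 278.44 + freight 7246.57 + insurance 433.58 + delivery 947.01 + duty 2599.73 = 11505.33
Landed cost = invoice 15675.34 + 11505.33 = 27180.67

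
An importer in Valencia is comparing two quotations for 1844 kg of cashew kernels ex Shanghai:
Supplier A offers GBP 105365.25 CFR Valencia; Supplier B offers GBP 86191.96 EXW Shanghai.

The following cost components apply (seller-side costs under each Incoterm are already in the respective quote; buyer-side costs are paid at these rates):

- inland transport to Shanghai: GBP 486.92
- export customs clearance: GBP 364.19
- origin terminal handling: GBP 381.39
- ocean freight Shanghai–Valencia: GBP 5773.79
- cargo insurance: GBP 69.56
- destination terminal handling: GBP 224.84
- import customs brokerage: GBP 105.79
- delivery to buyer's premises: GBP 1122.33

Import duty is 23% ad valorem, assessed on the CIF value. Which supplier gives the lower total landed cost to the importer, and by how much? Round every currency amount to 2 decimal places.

Supplier A (CFR):
CIF value = CFR price + insurance = 105365.25 + 69.56 = 105434.81
Import duty = 105434.81 × 23% = 24250.01
Buyer bears (A): 69.56 + 224.84 + 105.79 + 1122.33 = 1522.52
Landed cost (A) = invoice 105365.25 + 1522.52 + duty 24250.01 = 131137.78
Supplier B (EXW):
CIF value = EXW price + inland to port + export clearance + origin terminal + freight + insurance = 86191.96 + 486.92 + 364.19 + 381.39 + 5773.79 + 69.56 = 93267.81
Import duty = 93267.81 × 23% = 21451.60
Buyer bears (B): 486.92 + 364.19 + 381.39 + 5773.79 + 69.56 + 224.84 + 105.79 + 1122.33 = 8528.81
Landed cost (B) = invoice 86191.96 + 8528.81 + duty 21451.60 = 116172.37
Difference = |131137.78 − 116172.37| = 14965.41

Supplier B is cheaper by GBP 14965.41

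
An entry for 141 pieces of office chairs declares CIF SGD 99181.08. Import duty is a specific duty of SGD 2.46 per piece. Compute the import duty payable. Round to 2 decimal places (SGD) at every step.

Import duty: SGD 346.86

Import duty = 141 × 2.46 = 346.86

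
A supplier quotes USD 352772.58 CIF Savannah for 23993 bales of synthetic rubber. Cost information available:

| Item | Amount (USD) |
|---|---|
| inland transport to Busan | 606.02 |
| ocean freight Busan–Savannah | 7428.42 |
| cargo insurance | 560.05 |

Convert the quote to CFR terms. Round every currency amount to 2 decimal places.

Not relevant to the conversion: inland to port, freight — on the seller under both CIF and CFR; already in the CIF price and stays in the CFR price.
From CIF to CFR, the seller no longer bears: insurance.
CFR price = 352772.58 − 560.05 = 352212.53

CFR price: USD 352212.53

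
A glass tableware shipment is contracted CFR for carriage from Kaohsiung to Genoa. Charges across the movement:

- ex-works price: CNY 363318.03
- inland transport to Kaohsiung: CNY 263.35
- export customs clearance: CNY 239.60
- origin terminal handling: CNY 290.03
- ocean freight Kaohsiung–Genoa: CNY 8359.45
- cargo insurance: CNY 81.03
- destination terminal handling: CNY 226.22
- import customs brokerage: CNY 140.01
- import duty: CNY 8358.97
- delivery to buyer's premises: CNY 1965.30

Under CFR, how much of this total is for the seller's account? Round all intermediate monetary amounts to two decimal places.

CFR: the seller pays costs through ocean freight to the destination port, but not insurance.
Seller's account: goods 363318.03 + inland to port 263.35 + export clearance 239.60 + origin terminal 290.03 + freight 8359.45 = 372470.46
Buyer's account: insurance 81.03 + destination terminal 226.22 + brokerage 140.01 + duty 8358.97 + delivery 1965.30 = 10771.53

Seller's account: CNY 372470.46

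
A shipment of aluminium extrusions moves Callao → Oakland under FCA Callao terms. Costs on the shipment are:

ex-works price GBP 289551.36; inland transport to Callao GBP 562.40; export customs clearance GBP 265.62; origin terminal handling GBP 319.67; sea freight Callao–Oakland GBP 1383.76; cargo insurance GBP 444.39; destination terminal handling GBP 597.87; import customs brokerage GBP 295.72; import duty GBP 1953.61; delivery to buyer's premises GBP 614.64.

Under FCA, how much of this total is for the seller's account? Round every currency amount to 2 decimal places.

Seller's account: GBP 290379.38

FCA: the seller delivers export-cleared goods to the carrier; the buyer bears costs from that point.
Seller's account: goods 289551.36 + inland to port 562.40 + export clearance 265.62 = 290379.38
Buyer's account: origin terminal 319.67 + freight 1383.76 + insurance 444.39 + destination terminal 597.87 + brokerage 295.72 + duty 1953.61 + delivery 614.64 = 5609.66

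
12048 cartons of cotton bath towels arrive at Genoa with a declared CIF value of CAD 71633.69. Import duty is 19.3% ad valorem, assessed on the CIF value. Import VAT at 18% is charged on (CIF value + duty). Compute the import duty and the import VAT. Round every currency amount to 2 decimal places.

Import duty = 71633.69 × 19.3% = 13825.30
VAT base = CIF + duty = 71633.69 + 13825.30 = 85458.99
Import VAT = 85458.99 × 18% = 15382.62

Import duty: CAD 13825.30; import VAT: CAD 15382.62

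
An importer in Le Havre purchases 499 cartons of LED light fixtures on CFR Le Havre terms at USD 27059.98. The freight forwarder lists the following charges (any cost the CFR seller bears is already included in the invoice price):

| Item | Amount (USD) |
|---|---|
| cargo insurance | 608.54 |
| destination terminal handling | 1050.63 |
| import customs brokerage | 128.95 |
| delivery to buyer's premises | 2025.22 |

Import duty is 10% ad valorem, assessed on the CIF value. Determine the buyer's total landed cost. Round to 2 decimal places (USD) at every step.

Total landed cost: USD 33640.17

CFR: the seller pays costs through ocean freight to the destination port, but not insurance.
CIF value = CFR price + insurance = 27059.98 + 608.54 = 27668.52
Import duty = 27668.52 × 10% = 2766.85
Buyer bears: insurance 608.54 + destination terminal 1050.63 + brokerage 128.95 + delivery 2025.22 + duty 2766.85 = 6580.19
Landed cost = invoice 27059.98 + 6580.19 = 33640.17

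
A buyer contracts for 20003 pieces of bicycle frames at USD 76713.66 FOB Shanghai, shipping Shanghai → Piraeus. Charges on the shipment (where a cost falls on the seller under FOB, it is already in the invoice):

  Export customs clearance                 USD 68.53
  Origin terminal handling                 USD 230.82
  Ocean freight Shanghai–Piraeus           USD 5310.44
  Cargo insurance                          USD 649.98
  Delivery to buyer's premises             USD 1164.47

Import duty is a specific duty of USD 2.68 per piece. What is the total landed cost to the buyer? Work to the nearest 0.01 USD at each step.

FOB: the seller bears costs until goods are on board at the origin port; the buyer bears freight, insurance and all costs thereafter.
Already in the invoice (seller's account under FOB): export clearance, origin terminal — exclude.
CIF value = FOB price + freight + insurance = 76713.66 + 5310.44 + 649.98 = 82674.08
Import duty = 20003 × 2.68 = 53608.04
Buyer bears: freight 5310.44 + insurance 649.98 + delivery 1164.47 + duty 53608.04 = 60732.93
Landed cost = invoice 76713.66 + 60732.93 = 137446.59

Total landed cost: USD 137446.59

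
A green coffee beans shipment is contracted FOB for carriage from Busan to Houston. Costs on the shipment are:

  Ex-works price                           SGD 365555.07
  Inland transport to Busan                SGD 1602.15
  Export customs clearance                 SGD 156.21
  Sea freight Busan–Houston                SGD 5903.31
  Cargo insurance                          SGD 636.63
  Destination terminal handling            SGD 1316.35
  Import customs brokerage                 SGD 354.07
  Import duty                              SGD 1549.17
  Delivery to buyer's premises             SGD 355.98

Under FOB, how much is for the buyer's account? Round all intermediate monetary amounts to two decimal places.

FOB: the seller bears costs until goods are on board at the origin port; the buyer bears freight, insurance and all costs thereafter.
Seller's account: goods 365555.07 + inland to port 1602.15 + export clearance 156.21 = 367313.43
Buyer's account: freight 5903.31 + insurance 636.63 + destination terminal 1316.35 + brokerage 354.07 + duty 1549.17 + delivery 355.98 = 10115.51

Buyer's account: SGD 10115.51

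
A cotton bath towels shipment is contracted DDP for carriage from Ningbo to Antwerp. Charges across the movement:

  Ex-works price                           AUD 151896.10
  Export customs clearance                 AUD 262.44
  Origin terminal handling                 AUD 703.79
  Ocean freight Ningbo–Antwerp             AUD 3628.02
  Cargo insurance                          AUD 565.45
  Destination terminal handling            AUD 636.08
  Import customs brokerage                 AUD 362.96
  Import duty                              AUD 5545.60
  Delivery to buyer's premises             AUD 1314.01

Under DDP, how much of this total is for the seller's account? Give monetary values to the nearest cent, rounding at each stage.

Seller's account: AUD 164914.45

DDP: the seller bears all costs including import duty.
Seller's account: goods 151896.10 + export clearance 262.44 + origin terminal 703.79 + freight 3628.02 + insurance 565.45 + destination terminal 636.08 + brokerage 362.96 + duty 5545.60 + delivery 1314.01 = 164914.45
Buyer's account: 0.00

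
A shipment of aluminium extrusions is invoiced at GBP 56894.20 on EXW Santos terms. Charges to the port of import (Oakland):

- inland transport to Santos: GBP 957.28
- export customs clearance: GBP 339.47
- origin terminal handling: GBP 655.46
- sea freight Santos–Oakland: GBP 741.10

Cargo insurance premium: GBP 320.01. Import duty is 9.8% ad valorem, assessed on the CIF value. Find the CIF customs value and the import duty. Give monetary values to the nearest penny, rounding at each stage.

CIF value: GBP 59907.52; import duty: GBP 5870.94

CIF = EXW price + pre-shipment costs + freight + insurance
CIF = 56894.20 + 957.28 + 339.47 + 655.46 + 741.10 + 320.01 = 59907.52
Import duty = 59907.52 × 9.8% = 5870.94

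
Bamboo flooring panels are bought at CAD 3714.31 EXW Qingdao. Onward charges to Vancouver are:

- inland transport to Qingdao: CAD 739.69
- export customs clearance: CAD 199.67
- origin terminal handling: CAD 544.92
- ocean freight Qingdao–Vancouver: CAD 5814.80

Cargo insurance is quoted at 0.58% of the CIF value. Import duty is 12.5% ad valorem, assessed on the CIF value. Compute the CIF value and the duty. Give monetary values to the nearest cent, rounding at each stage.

Let C be the CIF value. C = EXW price + pre-shipment costs + freight + 0.58% × C
C − 0.58% × C = 3714.31 + 739.69 + 199.67 + 544.92 + 5814.80
0.9942 × C = 11013.39
C = 11013.39 / 0.9942 = 11077.64
Insurance premium = 0.58% × 11077.64 = 64.25
Import duty = 11077.64 × 12.5% = 1384.71

CIF value: CAD 11077.64; import duty: CAD 1384.71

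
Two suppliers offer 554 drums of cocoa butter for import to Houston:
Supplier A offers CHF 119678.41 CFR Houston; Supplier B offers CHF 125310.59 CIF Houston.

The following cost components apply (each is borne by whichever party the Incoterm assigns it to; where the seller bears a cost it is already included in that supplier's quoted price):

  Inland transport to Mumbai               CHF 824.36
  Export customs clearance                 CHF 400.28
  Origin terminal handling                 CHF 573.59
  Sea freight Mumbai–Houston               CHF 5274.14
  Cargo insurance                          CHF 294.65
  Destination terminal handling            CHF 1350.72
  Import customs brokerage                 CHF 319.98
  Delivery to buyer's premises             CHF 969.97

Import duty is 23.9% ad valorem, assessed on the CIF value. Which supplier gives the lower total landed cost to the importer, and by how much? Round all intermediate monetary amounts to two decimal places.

Supplier A is cheaper by CHF 6613.20

Supplier A (CFR):
CIF value = CFR price + insurance = 119678.41 + 294.65 = 119973.06
Import duty = 119973.06 × 23.9% = 28673.56
Buyer bears (A): 294.65 + 1350.72 + 319.98 + 969.97 = 2935.32
Landed cost (A) = invoice 119678.41 + 2935.32 + duty 28673.56 = 151287.29
Supplier B (CIF):
The CIF price already equals the CIF value: 125310.59
Import duty = 125310.59 × 23.9% = 29949.23
Buyer bears (B): 1350.72 + 319.98 + 969.97 = 2640.67
Landed cost (B) = invoice 125310.59 + 2640.67 + duty 29949.23 = 157900.49
Difference = |151287.29 − 157900.49| = 6613.20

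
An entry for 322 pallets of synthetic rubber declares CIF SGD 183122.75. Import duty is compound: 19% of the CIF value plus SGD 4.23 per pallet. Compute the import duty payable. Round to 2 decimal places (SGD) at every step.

Import duty: SGD 36155.38

Ad valorem component: 183122.75 × 19% = 34793.32
Specific component: 322 × 4.23 = 1362.06
Import duty = 34793.32 + 1362.06 = 36155.38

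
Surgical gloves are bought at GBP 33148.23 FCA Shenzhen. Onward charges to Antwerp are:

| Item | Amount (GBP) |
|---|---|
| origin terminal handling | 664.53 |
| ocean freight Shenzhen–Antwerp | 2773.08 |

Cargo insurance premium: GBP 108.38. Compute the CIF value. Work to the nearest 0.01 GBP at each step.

CIF = FCA price + pre-shipment costs + freight + insurance
CIF = 33148.23 + 664.53 + 2773.08 + 108.38 = 36694.22

CIF value: GBP 36694.22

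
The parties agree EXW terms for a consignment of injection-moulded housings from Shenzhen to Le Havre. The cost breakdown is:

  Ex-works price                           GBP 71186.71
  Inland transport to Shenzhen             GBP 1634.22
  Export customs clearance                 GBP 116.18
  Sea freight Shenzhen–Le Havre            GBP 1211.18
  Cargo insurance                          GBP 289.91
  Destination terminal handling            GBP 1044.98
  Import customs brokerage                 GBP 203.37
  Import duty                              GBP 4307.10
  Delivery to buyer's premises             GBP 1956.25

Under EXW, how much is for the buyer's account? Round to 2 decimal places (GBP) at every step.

Buyer's account: GBP 10763.19

EXW: the seller makes goods available at their premises; the buyer bears all onward costs.
Seller's account: goods 71186.71 = 71186.71
Buyer's account: inland to port 1634.22 + export clearance 116.18 + freight 1211.18 + insurance 289.91 + destination terminal 1044.98 + brokerage 203.37 + duty 4307.10 + delivery 1956.25 = 10763.19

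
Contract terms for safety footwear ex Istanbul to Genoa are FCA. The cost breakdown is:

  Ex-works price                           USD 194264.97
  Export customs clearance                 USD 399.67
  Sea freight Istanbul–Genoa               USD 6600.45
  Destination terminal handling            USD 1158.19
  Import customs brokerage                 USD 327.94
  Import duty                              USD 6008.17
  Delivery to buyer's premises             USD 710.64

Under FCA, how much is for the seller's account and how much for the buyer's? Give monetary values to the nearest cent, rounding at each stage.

FCA: the seller delivers export-cleared goods to the carrier; the buyer bears costs from that point.
Seller's account: goods 194264.97 + export clearance 399.67 = 194664.64
Buyer's account: freight 6600.45 + destination terminal 1158.19 + brokerage 327.94 + duty 6008.17 + delivery 710.64 = 14805.39

Seller: USD 194664.64; buyer: USD 14805.39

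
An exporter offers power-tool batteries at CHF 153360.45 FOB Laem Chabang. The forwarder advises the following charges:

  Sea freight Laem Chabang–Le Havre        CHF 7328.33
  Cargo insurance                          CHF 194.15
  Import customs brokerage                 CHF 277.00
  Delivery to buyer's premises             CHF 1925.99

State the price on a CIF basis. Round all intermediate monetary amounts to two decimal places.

CIF price: CHF 160882.93

Not relevant to the conversion: delivery, brokerage — on the buyer under both terms; not part of either seller's price.
From FOB to CIF, the seller additionally bears: freight, insurance.
CIF price = 153360.45 + 7328.33 + 194.15 = 160882.93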